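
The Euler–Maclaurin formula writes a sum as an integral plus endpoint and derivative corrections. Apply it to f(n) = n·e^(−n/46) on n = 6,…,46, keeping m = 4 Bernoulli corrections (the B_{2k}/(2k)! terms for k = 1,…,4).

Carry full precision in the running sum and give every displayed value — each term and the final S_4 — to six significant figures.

S_4 ≈ 553.656

The integral term ∫_6^46 x·e^(−x/46) dx = 542.625.
Boundary: ½(f(6) + f(46)) = ½(5.26628 + 16.9225) = 11.0944.
Running total after boundary: 553.720.
Order-1 term: 1/12 · (0.00000 − 0.763229) = -0.0636024.
Running total after k=1: 553.656.
Order-2 term: −1/720 · (0.000347712 − 0.00119029) = 1.17025e-06.
Running total after k=2: 553.656.
Order-3 term: 1/30240 · (3.28650e-07 − 9.54579e-07) = -2.06987e-11.
Running total after k=3: 553.656.
Order-4 term: −1/1209600 · (2.32975e-10 − 6.36407e-10) = 3.33525e-16.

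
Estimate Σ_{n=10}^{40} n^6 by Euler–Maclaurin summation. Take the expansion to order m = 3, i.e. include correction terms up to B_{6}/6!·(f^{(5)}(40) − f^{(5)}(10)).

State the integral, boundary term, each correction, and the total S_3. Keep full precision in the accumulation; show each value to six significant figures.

S_3 ≈ 2.55039e+10

Integral: ∫_10^40 x^6 dx = 2.34043e+10.
Boundary: ½(f(10) + f(40)) = ½(1.00000e+06 + 4.09600e+09) = 2.04850e+09.
So far: 2.54528e+10.
Correction k=1: B_{2}/2! · (f^{(1)}(40) − f^{(1)}(10)) = 1/12 · (6.14400e+08 − 600000) = 5.11500e+07.
After k=1: 2.55039e+10.
Correction k=2: B_{4}/4! · (f^{(3)}(40) − f^{(3)}(10)) = −1/720 · (7.68000e+06 − 120000) = -10500.0.
After k=2: 2.55039e+10.
Correction k=3: B_{6}/6! · (f^{(5)}(40) − f^{(5)}(10)) = 1/30240 · (28800.0 − 7200.00) = 0.714286.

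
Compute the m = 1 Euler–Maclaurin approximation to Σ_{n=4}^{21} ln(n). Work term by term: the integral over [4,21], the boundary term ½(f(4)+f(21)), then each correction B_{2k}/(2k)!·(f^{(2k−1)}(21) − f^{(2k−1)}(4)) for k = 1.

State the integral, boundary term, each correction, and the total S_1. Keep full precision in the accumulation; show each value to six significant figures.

∫_4^21 ln(x) dx evaluates to 41.3898.
½[f(4) + f(21)] = ½[1.38629 + 3.04452] = 2.21541.
So far: 43.6052.
Correction k=1: B_{2}/2! · (f^{(1)}(21) − f^{(1)}(4)) = 1/12 · (0.0476190 − 0.250000) = -0.0168651.

S_1 ≈ 43.5883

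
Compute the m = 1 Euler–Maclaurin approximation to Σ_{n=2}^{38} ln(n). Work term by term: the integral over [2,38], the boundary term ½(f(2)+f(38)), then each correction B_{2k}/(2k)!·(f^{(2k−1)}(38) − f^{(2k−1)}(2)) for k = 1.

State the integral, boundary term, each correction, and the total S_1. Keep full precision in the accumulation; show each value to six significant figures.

S_1 ≈ 102.968

The integral term ∫_2^38 ln(x) dx = 100.842.
Endpoint term: (f(2) + f(38))/2 = (0.693147 + 3.63759)/2 = 2.16537.
So far: 103.007.
k=1: B_{2}/(2)! × [f^{(1)}(38) − f^{(1)}(2)] = 1/12 × (0.0263158 − 0.500000) = -0.0394737.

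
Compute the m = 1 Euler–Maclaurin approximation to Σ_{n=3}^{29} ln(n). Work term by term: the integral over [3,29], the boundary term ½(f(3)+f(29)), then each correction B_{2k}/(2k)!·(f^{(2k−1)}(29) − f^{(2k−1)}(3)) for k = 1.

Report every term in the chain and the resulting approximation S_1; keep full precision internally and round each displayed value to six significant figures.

∫_3^29 ln(x) dx evaluates to 68.3557.
Boundary: ½(f(3) + f(29)) = ½(1.09861 + 3.36730) = 2.23295.
Integral + boundary = 70.5887.
Order-1 term: 1/12 · (0.0344828 − 0.333333) = -0.0249042.

S_1 ≈ 70.5638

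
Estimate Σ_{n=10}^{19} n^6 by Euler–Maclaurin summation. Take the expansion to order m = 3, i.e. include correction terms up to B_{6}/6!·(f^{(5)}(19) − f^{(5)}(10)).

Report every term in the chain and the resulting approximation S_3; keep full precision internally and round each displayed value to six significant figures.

Integral: ∫_10^19 x^6 dx = 1.26267e+08.
Boundary: ½(f(10) + f(19)) = ½(1.00000e+06 + 4.70459e+07) = 2.40229e+07.
Integral + boundary = 1.50290e+08.
Correction k=1: B_{2}/2! · (f^{(1)}(19) − f^{(1)}(10)) = 1/12 · (1.48566e+07 − 600000) = 1.18805e+06.
Partial sum through k=1: 1.51478e+08.
Correction k=2: B_{4}/4! · (f^{(3)}(19) − f^{(3)}(10)) = −1/720 · (823080 − 120000) = -976.500.
Partial sum through k=2: 1.51477e+08.
Correction k=3: B_{6}/6! · (f^{(5)}(19) − f^{(5)}(10)) = 1/30240 · (13680.0 − 7200.00) = 0.214286.

S_3 ≈ 1.51477e+08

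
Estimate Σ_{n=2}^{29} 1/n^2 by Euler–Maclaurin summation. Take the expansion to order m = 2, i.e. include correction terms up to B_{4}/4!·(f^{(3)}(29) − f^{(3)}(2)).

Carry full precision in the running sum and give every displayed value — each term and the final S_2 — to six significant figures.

S_2 ≈ 0.610897

The integral term ∫_2^29 1/x^2 dx = 0.465517.
Endpoint term: (f(2) + f(29))/2 = (0.250000 + 0.00118906)/2 = 0.125595.
Running total after boundary: 0.591112.
k=1: B_{2}/(2)! × [f^{(1)}(29) − f^{(1)}(2)] = 1/12 × (-8.20042e-05 − (-0.250000)) = 0.0208265.
Partial sum through k=1: 0.611938.
k=2: B_{4}/(4)! × [f^{(3)}(29) − f^{(3)}(2)] = −1/720 × (-1.17010e-06 − (-0.750000)) = -0.00104167.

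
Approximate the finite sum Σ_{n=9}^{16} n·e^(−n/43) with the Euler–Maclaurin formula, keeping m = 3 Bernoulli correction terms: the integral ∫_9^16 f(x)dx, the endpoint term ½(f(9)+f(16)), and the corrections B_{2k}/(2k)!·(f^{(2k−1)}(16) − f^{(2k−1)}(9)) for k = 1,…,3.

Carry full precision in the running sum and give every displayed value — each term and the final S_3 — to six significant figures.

S_3 ≈ 74.1494

The integral term ∫_9^16 x·e^(−x/43) dx = 65.0023.
Boundary: ½(f(9) + f(16)) = ½(7.30035 + 11.0286) = 9.16450.
Integral + boundary = 74.1668.
k=1: B_{2}/(2)! × [f^{(1)}(16) − f^{(1)}(9)] = 1/12 × (0.432810 − 0.641374) = -0.0173804.
After k=1: 74.1494.
k=2: B_{4}/(4)! × [f^{(3)}(16) − f^{(3)}(9)] = −1/720 × (0.000979659 − 0.00122427) = 3.39736e-07.
After k=2: 74.1494.
k=3: B_{6}/(6)! × [f^{(5)}(16) − f^{(5)}(9)] = 1/30240 × (9.33067e-07 − 1.13665e-06) = -6.73218e-12.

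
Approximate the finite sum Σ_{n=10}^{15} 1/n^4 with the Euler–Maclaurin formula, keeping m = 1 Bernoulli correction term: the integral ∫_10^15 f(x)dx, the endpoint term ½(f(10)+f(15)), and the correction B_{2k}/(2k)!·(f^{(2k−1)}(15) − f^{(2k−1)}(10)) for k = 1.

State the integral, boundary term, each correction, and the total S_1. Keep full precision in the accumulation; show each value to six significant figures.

∫_10^15 1/x^4 dx evaluates to 0.000234568.
Boundary: ½(f(10) + f(15)) = ½(0.000100000 + 1.97531e-05) = 5.98765e-05.
So far: 0.000294444.
k=1: B_{2}/(2)! × [f^{(1)}(15) − f^{(1)}(10)] = 1/12 × (-5.26749e-06 − (-4.00000e-05)) = 2.89438e-06.

S_1 ≈ 0.000297339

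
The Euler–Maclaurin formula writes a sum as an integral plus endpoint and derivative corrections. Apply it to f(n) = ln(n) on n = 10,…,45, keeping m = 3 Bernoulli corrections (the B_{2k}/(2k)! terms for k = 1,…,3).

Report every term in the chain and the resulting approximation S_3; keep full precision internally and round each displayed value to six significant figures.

S_3 ≈ 116.322

The integral term ∫_10^45 ln(x) dx = 113.274.
Boundary: ½(f(10) + f(45)) = ½(2.30259 + 3.80666) = 3.05462.
So far: 116.329.
Order-1 term: 1/12 · (0.0222222 − 0.100000) = -0.00648148.
Running total after k=1: 116.322.
Order-2 term: −1/720 · (2.19479e-05 − 0.00200000) = 2.74729e-06.
Running total after k=2: 116.322.
Order-3 term: 1/30240 · (1.30061e-07 − 0.000240000) = -7.93221e-09.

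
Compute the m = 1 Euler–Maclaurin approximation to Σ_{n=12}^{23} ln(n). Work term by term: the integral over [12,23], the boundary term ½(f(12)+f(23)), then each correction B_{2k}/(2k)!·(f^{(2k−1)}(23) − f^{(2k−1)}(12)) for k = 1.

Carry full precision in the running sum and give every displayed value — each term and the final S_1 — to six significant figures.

Integral: ∫_12^23 ln(x) dx = 31.2975.
½[f(12) + f(23)] = ½[2.48491 + 3.13549] = 2.81020.
So far: 34.1077.
Correction k=1: B_{2}/2! · (f^{(1)}(23) − f^{(1)}(12)) = 1/12 · (0.0434783 − 0.0833333) = -0.00332126.

S_1 ≈ 34.1044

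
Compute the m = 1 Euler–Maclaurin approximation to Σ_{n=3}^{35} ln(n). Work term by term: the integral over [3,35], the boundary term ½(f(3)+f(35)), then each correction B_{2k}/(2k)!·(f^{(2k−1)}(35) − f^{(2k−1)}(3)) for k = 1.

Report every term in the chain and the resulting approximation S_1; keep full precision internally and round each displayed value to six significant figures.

S_1 ≈ 91.4429

The integral term ∫_3^35 ln(x) dx = 89.1413.
Boundary: ½(f(3) + f(35)) = ½(1.09861 + 3.55535) = 2.32698.
Running total after boundary: 91.4683.
Correction k=1: B_{2}/2! · (f^{(1)}(35) − f^{(1)}(3)) = 1/12 · (0.0285714 − 0.333333) = -0.0253968.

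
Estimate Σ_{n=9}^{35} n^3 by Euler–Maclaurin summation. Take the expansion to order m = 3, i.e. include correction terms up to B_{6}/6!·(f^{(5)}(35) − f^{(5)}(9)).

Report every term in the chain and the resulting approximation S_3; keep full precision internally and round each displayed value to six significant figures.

Integral: ∫_9^35 x^3 dx = 373516.
Boundary: ½(f(9) + f(35)) = ½(729.000 + 42875.0) = 21802.0.
So far: 395318.
k=1: B_{2}/(2)! × [f^{(1)}(35) − f^{(1)}(9)] = 1/12 × (3675.00 − 243.000) = 286.000.
After k=1: 395604.
k=2: B_{4}/(4)! × [f^{(3)}(35) − f^{(3)}(9)] = −1/720 × (6.00000 − 6.00000) = 0.00000.
After k=2: 395604.
k=3: B_{6}/(6)! × [f^{(5)}(35) − f^{(5)}(9)] = 1/30240 × (0.00000 − 0.00000) = 0.00000.

S_3 ≈ 395604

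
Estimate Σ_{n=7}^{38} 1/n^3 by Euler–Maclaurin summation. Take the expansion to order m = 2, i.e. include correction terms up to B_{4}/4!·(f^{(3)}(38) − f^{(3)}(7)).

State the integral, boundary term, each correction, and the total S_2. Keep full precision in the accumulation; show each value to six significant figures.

S_2 ≈ 0.0114280

∫_7^38 1/x^3 dx evaluates to 0.00985782.
Endpoint term: (f(7) + f(38))/2 = (0.00291545 + 1.82242e-05)/2 = 0.00146684.
Integral + boundary = 0.0113247.
Order-1 term: 1/12 · (-1.43876e-06 − (-0.00124948)) = 0.000104003.
Partial sum through k=1: 0.0114287.
Order-2 term: −1/720 · (-1.99274e-08 − (-0.000509992)) = -7.08294e-07.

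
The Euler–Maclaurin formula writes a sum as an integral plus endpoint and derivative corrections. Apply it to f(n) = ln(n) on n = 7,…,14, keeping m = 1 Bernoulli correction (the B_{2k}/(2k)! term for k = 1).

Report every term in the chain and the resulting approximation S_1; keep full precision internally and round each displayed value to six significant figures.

The integral term ∫_7^14 ln(x) dx = 16.3254.
Boundary: ½(f(7) + f(14)) = ½(1.94591 + 2.63906) = 2.29248.
Integral + boundary = 18.6179.
Correction k=1: B_{2}/2! · (f^{(1)}(14) − f^{(1)}(7)) = 1/12 · (0.0714286 − 0.142857) = -0.00595238.

S_1 ≈ 18.6120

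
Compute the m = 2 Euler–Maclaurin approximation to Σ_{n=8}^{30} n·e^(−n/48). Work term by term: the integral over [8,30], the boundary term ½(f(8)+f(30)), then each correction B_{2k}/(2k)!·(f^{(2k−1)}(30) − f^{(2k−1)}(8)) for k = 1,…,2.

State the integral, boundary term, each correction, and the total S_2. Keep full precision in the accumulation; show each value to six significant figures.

S_2 ≈ 282.697

∫_8^30 x·e^(−x/48) dx evaluates to 271.324.
Boundary: ½(f(8) + f(30)) = ½(6.77185 + 16.0578) = 11.4148.
Running total after boundary: 282.739.
k=1: B_{2}/(2)! × [f^{(1)}(30) − f^{(1)}(8)] = 1/12 × (0.200723 − 0.705401) = -0.0420565.
After k=1: 282.697.
k=2: B_{4}/(4)! × [f^{(3)}(30) − f^{(3)}(8)] = −1/720 × (0.000551756 − 0.00104096) = 6.79446e-07.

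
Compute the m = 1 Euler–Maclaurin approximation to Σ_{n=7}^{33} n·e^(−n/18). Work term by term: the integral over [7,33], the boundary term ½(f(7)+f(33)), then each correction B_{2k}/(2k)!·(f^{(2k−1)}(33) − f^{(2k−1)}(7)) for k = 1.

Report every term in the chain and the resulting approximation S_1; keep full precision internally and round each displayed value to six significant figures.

S_1 ≈ 163.209

Integral: ∫_7^33 x·e^(−x/18) dx = 158.245.
Boundary: ½(f(7) + f(33)) = ½(4.74467 + 5.27603) = 5.01035.
Integral + boundary = 163.255.
Correction k=1: B_{2}/2! · (f^{(1)}(33) − f^{(1)}(7)) = 1/12 · (-0.133233 − 0.414217) = -0.0456208.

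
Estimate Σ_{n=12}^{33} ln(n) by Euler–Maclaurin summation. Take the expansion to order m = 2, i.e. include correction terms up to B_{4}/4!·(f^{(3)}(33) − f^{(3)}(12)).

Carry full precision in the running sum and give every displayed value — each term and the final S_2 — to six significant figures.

∫_12^33 ln(x) dx evaluates to 64.5659.
Endpoint term: (f(12) + f(33))/2 = (2.48491 + 3.49651)/2 = 2.99071.
Integral + boundary = 67.5566.
Correction k=1: B_{2}/2! · (f^{(1)}(33) − f^{(1)}(12)) = 1/12 · (0.0303030 − 0.0833333) = -0.00441919.
After k=1: 67.5522.
Correction k=2: B_{4}/4! · (f^{(3)}(33) − f^{(3)}(12)) = −1/720 · (5.56529e-05 − 0.00115741) = 1.53021e-06.

S_2 ≈ 67.5522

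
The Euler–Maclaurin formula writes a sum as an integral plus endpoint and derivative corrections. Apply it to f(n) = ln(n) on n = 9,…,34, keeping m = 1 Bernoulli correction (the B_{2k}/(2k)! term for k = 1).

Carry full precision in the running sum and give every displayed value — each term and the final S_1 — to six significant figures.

∫_9^34 ln(x) dx evaluates to 75.1212.
Endpoint term: (f(9) + f(34))/2 = (2.19722 + 3.52636)/2 = 2.86179.
So far: 77.9830.
Order-1 term: 1/12 · (0.0294118 − 0.111111) = -0.00680828.

S_1 ≈ 77.9762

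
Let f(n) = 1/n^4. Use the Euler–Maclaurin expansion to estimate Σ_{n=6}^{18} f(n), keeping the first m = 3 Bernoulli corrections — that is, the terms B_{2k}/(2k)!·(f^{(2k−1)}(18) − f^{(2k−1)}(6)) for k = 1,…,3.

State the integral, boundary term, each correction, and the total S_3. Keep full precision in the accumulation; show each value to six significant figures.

∫_6^18 1/x^4 dx evaluates to 0.00148605.
Boundary: ½(f(6) + f(18)) = ½(0.000771605 + 9.52599e-06) = 0.000390565.
Integral + boundary = 0.00187662.
Order-1 term: 1/12 · (-2.11689e-06 − (-0.000514403)) = 4.26905e-05.
After k=1: 0.00191931.
Order-2 term: −1/720 · (-1.96008e-07 − (-0.000428669)) = -5.95102e-07.
After k=2: 0.00191871.
Order-3 term: 1/30240 · (-3.38779e-08 − (-0.000666819)) = 2.20498e-08.

S_3 ≈ 0.00191874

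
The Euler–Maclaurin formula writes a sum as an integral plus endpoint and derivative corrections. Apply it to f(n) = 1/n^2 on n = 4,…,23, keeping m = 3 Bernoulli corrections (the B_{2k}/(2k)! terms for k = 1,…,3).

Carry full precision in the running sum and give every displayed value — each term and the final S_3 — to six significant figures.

S_3 ≈ 0.241276

The integral term ∫_4^23 1/x^2 dx = 0.206522.
½[f(4) + f(23)] = ½[0.0625000 + 0.00189036] = 0.0321952.
So far: 0.238717.
k=1: B_{2}/(2)! × [f^{(1)}(23) − f^{(1)}(4)] = 1/12 × (-0.000164379 − (-0.0312500)) = 0.00259047.
After k=1: 0.241307.
k=2: B_{4}/(4)! × [f^{(3)}(23) − f^{(3)}(4)] = −1/720 × (-3.72883e-06 − (-0.0234375)) = -3.25469e-05.
After k=2: 0.241275.
k=3: B_{6}/(6)! × [f^{(5)}(23) − f^{(5)}(4)] = 1/30240 × (-2.11465e-07 − (-0.0439453)) = 1.45321e-06.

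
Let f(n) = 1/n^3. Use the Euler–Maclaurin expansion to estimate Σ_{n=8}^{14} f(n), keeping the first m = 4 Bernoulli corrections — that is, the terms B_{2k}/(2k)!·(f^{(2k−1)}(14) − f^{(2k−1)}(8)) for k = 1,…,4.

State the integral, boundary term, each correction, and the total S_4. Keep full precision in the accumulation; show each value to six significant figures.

S_4 ≈ 0.00647448

The integral term ∫_8^14 1/x^3 dx = 0.00526148.
½[f(8) + f(14)] = ½[0.00195312 + 0.000364431] = 0.00115878.
Integral + boundary = 0.00642026.
Correction k=1: B_{2}/2! · (f^{(1)}(14) − f^{(1)}(8)) = 1/12 · (-7.80925e-05 − (-0.000732422)) = 5.45275e-05.
Running total after k=1: 0.00647479.
Correction k=2: B_{4}/4! · (f^{(3)}(14) − f^{(3)}(8)) = −1/720 · (-7.96862e-06 − (-0.000228882)) = -3.06824e-07.
Running total after k=2: 0.00647448.
Correction k=3: B_{6}/6! · (f^{(5)}(14) − f^{(5)}(8)) = 1/30240 · (-1.70756e-06 − (-0.000150204)) = 4.91059e-09.
Running total after k=3: 0.00647448.
Correction k=4: B_{8}/8! · (f^{(7)}(14) − f^{(7)}(8)) = −1/1209600 · (-6.27267e-07 − (-0.000168979)) = -1.39180e-10.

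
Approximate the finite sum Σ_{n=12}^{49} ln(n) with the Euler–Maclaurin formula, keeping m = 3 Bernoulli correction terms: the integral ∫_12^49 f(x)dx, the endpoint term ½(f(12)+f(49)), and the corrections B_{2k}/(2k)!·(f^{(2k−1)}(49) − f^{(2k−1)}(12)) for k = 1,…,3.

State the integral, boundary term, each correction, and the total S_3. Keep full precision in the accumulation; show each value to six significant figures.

S_3 ≈ 127.063

Integral: ∫_12^49 ln(x) dx = 123.880.
Boundary: ½(f(12) + f(49)) = ½(2.48491 + 3.89182) = 3.18836.
So far: 127.069.
Order-1 term: 1/12 · (0.0204082 − 0.0833333) = -0.00524376.
After k=1: 127.063.
Order-2 term: −1/720 · (1.69997e-05 − 0.00115741) = 1.58390e-06.
After k=2: 127.063.
Order-3 term: 1/30240 · (8.49632e-08 − 9.64506e-05) = -3.18669e-09.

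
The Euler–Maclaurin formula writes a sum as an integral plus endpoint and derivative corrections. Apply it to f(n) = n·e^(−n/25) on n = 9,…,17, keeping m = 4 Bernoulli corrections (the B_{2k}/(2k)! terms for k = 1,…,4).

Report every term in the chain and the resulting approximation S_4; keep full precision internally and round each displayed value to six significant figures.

S_4 ≈ 68.4991

∫_9^17 x·e^(−x/25) dx evaluates to 61.0770.
½[f(9) + f(17)] = ½[6.27909 + 8.61249] = 7.44579.
Running total after boundary: 68.5228.
Order-1 term: 1/12 · (0.162117 − 0.446513) = -0.0236996.
Partial sum through k=1: 68.4991.
Order-2 term: −1/720 · (0.00188056 − 0.00294698) = 1.48114e-06.
Partial sum through k=2: 68.4991.
Order-3 term: 1/30240 · (5.60278e-06 − 8.28728e-06) = -8.87731e-11.
Partial sum through k=3: 68.4991.
Order-4 term: −1/1209600 · (1.31147e-08 − 1.89750e-08) = 4.84487e-15.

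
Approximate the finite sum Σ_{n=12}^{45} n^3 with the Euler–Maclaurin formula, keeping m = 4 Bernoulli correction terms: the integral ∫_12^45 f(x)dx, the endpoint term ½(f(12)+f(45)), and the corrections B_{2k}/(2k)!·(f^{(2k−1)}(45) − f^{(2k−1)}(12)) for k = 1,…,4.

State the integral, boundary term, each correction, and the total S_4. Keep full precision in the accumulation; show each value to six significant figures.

The integral term ∫_12^45 x^3 dx = 1.01997e+06.
Endpoint term: (f(12) + f(45))/2 = (1728.00 + 91125.0)/2 = 46426.5.
So far: 1.06640e+06.
Correction k=1: B_{2}/2! · (f^{(1)}(45) − f^{(1)}(12)) = 1/12 · (6075.00 − 432.000) = 470.250.
After k=1: 1.06687e+06.
Correction k=2: B_{4}/4! · (f^{(3)}(45) − f^{(3)}(12)) = −1/720 · (6.00000 − 6.00000) = 0.00000.
After k=2: 1.06687e+06.
Correction k=3: B_{6}/6! · (f^{(5)}(45) − f^{(5)}(12)) = 1/30240 · (0.00000 − 0.00000) = 0.00000.
After k=3: 1.06687e+06.
Correction k=4: B_{8}/8! · (f^{(7)}(45) − f^{(7)}(12)) = −1/1209600 · (0.00000 − 0.00000) = 0.00000.

S_4 ≈ 1.06687e+06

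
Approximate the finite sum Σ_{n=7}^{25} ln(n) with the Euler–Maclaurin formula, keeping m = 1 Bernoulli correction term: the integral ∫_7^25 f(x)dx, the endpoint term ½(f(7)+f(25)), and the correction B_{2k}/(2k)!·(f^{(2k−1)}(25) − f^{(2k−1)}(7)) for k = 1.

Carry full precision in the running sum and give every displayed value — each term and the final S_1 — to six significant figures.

S_1 ≈ 51.4243

∫_7^25 ln(x) dx evaluates to 48.8505.
Boundary: ½(f(7) + f(25)) = ½(1.94591 + 3.21888) = 2.58239.
So far: 51.4329.
Order-1 term: 1/12 · (0.0400000 − 0.142857) = -0.00857143.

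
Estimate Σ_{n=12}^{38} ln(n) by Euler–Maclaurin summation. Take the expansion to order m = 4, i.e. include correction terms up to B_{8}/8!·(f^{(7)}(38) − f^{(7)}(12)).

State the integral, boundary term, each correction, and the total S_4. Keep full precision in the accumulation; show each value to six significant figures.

The integral term ∫_12^38 ln(x) dx = 82.4094.
½[f(12) + f(38)] = ½[2.48491 + 3.63759] = 3.06125.
Integral + boundary = 85.4706.
Correction k=1: B_{2}/2! · (f^{(1)}(38) − f^{(1)}(12)) = 1/12 · (0.0263158 − 0.0833333) = -0.00475146.
After k=1: 85.4659.
Correction k=2: B_{4}/4! · (f^{(3)}(38) − f^{(3)}(12)) = −1/720 · (3.64485e-05 − 0.00115741) = 1.55689e-06.
After k=2: 85.4659.
Correction k=3: B_{6}/6! · (f^{(5)}(38) − f^{(5)}(12)) = 1/30240 · (3.02896e-07 − 9.64506e-05) = -3.17949e-09.
After k=3: 85.4659.
Correction k=4: B_{8}/8! · (f^{(7)}(38) − f^{(7)}(12)) = −1/1209600 · (6.29285e-09 − 2.00939e-05) = 1.66068e-11.

S_4 ≈ 85.4659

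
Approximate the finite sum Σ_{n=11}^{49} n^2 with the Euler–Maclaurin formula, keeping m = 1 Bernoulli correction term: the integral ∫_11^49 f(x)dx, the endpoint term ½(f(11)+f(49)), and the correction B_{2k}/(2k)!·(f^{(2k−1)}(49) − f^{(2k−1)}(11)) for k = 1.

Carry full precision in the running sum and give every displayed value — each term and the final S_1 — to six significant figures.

S_1 ≈ 40040.0

∫_11^49 x^2 dx evaluates to 38772.7.
Endpoint term: (f(11) + f(49))/2 = (121.000 + 2401.00)/2 = 1261.00.
Running total after boundary: 40033.7.
k=1: B_{2}/(2)! × [f^{(1)}(49) − f^{(1)}(11)] = 1/12 × (98.0000 − 22.0000) = 6.33333.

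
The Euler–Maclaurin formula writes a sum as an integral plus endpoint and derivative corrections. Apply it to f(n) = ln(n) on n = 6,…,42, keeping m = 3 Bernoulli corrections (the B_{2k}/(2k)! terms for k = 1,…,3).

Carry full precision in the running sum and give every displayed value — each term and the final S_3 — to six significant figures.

S_3 ≈ 112.984

The integral term ∫_6^42 ln(x) dx = 110.232.
Boundary: ½(f(6) + f(42)) = ½(1.79176 + 3.73767) = 2.76471.
Integral + boundary = 112.996.
Order-1 term: 1/12 · (0.0238095 − 0.166667) = -0.0119048.
After k=1: 112.984.
Order-2 term: −1/720 · (2.69949e-05 − 0.00925926) = 1.28226e-05.
After k=2: 112.984.
Order-3 term: 1/30240 · (1.83639e-07 − 0.00308642) = -1.02058e-07.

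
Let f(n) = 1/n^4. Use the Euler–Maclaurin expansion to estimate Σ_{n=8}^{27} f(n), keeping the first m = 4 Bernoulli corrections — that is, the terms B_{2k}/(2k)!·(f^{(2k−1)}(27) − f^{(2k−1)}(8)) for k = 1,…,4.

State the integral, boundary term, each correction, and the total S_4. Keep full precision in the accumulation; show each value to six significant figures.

S_4 ≈ 0.000767189

The integral term ∫_8^27 1/x^4 dx = 0.000634107.
½[f(8) + f(27)] = ½[0.000244141 + 1.88168e-06] = 0.000123011.
So far: 0.000757118.
k=1: B_{2}/(2)! × [f^{(1)}(27) − f^{(1)}(8)] = 1/12 × (-2.78767e-07 − (-0.000122070)) = 1.01493e-05.
Partial sum through k=1: 0.000767267.
k=2: B_{4}/(4)! × [f^{(3)}(27) − f^{(3)}(8)] = −1/720 × (-1.14719e-08 − (-5.72205e-05)) = -7.94569e-08.
Partial sum through k=2: 0.000767188.
k=3: B_{6}/(6)! × [f^{(5)}(27) − f^{(5)}(8)] = 1/30240 × (-8.81242e-10 − (-5.00679e-05)) = 1.65566e-09.
Partial sum through k=3: 0.000767189.
k=4: B_{8}/(8)! × [f^{(7)}(27) − f^{(7)}(8)] = −1/1209600 × (-1.08795e-10 − (-7.04080e-05)) = -5.82076e-11.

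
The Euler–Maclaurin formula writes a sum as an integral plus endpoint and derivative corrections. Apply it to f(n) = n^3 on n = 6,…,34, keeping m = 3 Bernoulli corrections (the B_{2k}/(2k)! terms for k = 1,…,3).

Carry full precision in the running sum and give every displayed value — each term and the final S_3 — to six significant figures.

Integral: ∫_6^34 x^3 dx = 333760.
½[f(6) + f(34)] = ½[216.000 + 39304.0] = 19760.0.
So far: 353520.
Order-1 term: 1/12 · (3468.00 − 108.000) = 280.000.
Partial sum through k=1: 353800.
Order-2 term: −1/720 · (6.00000 − 6.00000) = 0.00000.
Partial sum through k=2: 353800.
Order-3 term: 1/30240 · (0.00000 − 0.00000) = 0.00000.

S_3 ≈ 353800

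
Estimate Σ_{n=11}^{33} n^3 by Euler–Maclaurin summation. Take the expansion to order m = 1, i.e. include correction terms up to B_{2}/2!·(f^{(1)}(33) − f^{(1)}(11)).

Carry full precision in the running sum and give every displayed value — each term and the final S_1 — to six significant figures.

S_1 ≈ 311696

∫_11^33 x^3 dx evaluates to 292820.
Boundary: ½(f(11) + f(33)) = ½(1331.00 + 35937.0) = 18634.0.
So far: 311454.
k=1: B_{2}/(2)! × [f^{(1)}(33) − f^{(1)}(11)] = 1/12 × (3267.00 − 363.000) = 242.000.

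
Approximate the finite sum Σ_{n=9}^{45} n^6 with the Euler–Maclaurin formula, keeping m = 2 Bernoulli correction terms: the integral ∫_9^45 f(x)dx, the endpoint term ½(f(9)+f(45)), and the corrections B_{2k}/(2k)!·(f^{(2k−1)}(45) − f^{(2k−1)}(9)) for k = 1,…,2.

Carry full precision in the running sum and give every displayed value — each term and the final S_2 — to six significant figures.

S_2 ≈ 5.76250e+10

∫_9^45 x^6 dx evaluates to 5.33807e+10.
Endpoint term: (f(9) + f(45))/2 = (531441 + 8.30377e+09)/2 = 4.15215e+09.
Integral + boundary = 5.75328e+10.
Correction k=1: B_{2}/2! · (f^{(1)}(45) − f^{(1)}(9)) = 1/12 · (1.10717e+09 − 354294) = 9.22345e+07.
Partial sum through k=1: 5.76251e+10.
Correction k=2: B_{4}/4! · (f^{(3)}(45) − f^{(3)}(9)) = −1/720 · (1.09350e+07 − 87480.0) = -15066.0.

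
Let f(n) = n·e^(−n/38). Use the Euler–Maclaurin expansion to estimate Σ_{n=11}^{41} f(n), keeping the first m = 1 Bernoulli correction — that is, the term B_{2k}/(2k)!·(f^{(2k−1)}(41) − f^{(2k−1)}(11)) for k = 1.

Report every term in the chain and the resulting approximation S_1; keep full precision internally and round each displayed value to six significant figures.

The integral term ∫_11^41 x·e^(−x/38) dx = 373.461.
½[f(11) + f(41)] = ½[8.23523 + 13.9381] = 11.0867.
Integral + boundary = 384.547.
k=1: B_{2}/(2)! × [f^{(1)}(41) − f^{(1)}(11)] = 1/12 × (-0.0268384 − 0.531941) = -0.0465649.

S_1 ≈ 384.501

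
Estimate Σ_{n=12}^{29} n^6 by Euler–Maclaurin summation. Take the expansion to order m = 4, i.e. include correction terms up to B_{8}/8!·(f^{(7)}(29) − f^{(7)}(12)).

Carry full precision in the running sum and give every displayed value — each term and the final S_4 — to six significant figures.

Integral: ∫_12^29 x^6 dx = 2.45915e+09.
½[f(12) + f(29)] = ½[2.98598e+06 + 5.94823e+08] = 2.98905e+08.
Running total after boundary: 2.75805e+09.
Order-1 term: 1/12 · (1.23067e+08 − 1.49299e+06) = 1.01312e+07.
Partial sum through k=1: 2.76819e+09.
Order-2 term: −1/720 · (2.92668e+06 − 207360) = -3776.83.
Partial sum through k=2: 2.76818e+09.
Order-3 term: 1/30240 · (20880.0 − 8640.00) = 0.404762.
Partial sum through k=3: 2.76818e+09.
Order-4 term: −1/1209600 · (0.00000 − 0.00000) = 0.00000.

S_4 ≈ 2.76818e+09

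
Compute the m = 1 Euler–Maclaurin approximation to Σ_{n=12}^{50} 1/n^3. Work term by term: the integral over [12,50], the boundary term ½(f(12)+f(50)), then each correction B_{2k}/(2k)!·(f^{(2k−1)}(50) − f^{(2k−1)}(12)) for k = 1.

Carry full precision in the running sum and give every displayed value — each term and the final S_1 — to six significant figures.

The integral term ∫_12^50 1/x^3 dx = 0.00327222.
Endpoint term: (f(12) + f(50))/2 = (0.000578704 + 8.00000e-06)/2 = 0.000293352.
So far: 0.00356557.
Correction k=1: B_{2}/2! · (f^{(1)}(50) − f^{(1)}(12)) = 1/12 · (-4.80000e-07 − (-0.000144676)) = 1.20163e-05.

S_1 ≈ 0.00357759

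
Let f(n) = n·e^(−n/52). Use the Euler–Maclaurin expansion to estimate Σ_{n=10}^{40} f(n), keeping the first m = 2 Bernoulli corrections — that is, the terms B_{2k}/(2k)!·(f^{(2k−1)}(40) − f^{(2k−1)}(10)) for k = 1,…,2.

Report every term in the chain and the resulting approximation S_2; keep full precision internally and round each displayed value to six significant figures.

S_2 ≈ 456.558

The integral term ∫_10^40 x·e^(−x/52) dx = 443.212.
½[f(10) + f(40)] = ½[8.25053 + 18.5348] = 13.3927.
So far: 456.604.
k=1: B_{2}/(2)! × [f^{(1)}(40) − f^{(1)}(10)] = 1/12 × (0.106931 − 0.666389) = -0.0466215.
Partial sum through k=1: 456.558.
k=2: B_{4}/(4)! × [f^{(3)}(40) − f^{(3)}(10)] = −1/720 × (0.000382274 − 0.000856692) = 6.58913e-07.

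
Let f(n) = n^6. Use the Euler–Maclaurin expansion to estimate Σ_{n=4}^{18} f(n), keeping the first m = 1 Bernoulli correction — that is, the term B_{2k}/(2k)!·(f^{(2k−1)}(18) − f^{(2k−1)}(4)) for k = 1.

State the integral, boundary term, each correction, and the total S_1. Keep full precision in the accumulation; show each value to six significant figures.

S_1 ≈ 1.05410e+08

The integral term ∫_4^18 x^6 dx = 8.74577e+07.
½[f(4) + f(18)] = ½[4096.00 + 3.40122e+07] = 1.70082e+07.
Running total after boundary: 1.04466e+08.
Order-1 term: 1/12 · (1.13374e+07 − 6144.00) = 944272.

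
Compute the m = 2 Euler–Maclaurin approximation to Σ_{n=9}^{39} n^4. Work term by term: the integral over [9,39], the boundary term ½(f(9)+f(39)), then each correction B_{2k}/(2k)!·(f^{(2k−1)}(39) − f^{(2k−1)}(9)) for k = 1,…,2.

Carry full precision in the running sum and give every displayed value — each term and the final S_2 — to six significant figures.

Integral: ∫_9^39 x^4 dx = 1.80330e+07.
½[f(9) + f(39)] = ½[6561.00 + 2.31344e+06] = 1.16000e+06.
Running total after boundary: 1.91930e+07.
k=1: B_{2}/(2)! × [f^{(1)}(39) − f^{(1)}(9)] = 1/12 × (237276 − 2916.00) = 19530.0.
Partial sum through k=1: 1.92126e+07.
k=2: B_{4}/(4)! × [f^{(3)}(39) − f^{(3)}(9)] = −1/720 × (936.000 − 216.000) = -1.00000.

S_2 ≈ 1.92126e+07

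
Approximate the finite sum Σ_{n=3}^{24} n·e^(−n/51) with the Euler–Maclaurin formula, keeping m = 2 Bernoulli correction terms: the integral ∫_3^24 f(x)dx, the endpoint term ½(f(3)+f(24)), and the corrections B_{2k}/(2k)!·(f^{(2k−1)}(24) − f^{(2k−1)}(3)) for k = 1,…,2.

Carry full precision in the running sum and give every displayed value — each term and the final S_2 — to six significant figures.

∫_3^24 x·e^(−x/51) dx evaluates to 207.445.
Endpoint term: (f(3) + f(24))/2 = (2.82862 + 14.9912)/2 = 8.90993.
Integral + boundary = 216.355.
Correction k=1: B_{2}/2! · (f^{(1)}(24) − f^{(1)}(3)) = 1/12 · (0.330689 − 0.887410) = -0.0463934.
Partial sum through k=1: 216.308.
Correction k=2: B_{4}/4! · (f^{(3)}(24) − f^{(3)}(3)) = −1/720 · (0.000607443 − 0.00106619) = 6.37147e-07.

S_2 ≈ 216.308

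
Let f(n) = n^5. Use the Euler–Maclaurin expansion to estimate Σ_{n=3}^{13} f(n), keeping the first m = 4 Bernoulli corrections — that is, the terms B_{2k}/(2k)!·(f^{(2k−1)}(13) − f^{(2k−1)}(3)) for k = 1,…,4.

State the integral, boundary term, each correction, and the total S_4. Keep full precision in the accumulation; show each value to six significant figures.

Integral: ∫_3^13 x^5 dx = 804347.
½[f(3) + f(13)] = ½[243.000 + 371293] = 185768.
Running total after boundary: 990115.
Correction k=1: B_{2}/2! · (f^{(1)}(13) − f^{(1)}(3)) = 1/12 · (142805 − 405.000) = 11866.7.
Running total after k=1: 1.00198e+06.
Correction k=2: B_{4}/4! · (f^{(3)}(13) − f^{(3)}(3)) = −1/720 · (10140.0 − 540.000) = -13.3333.
Running total after k=2: 1.00197e+06.
Correction k=3: B_{6}/6! · (f^{(5)}(13) − f^{(5)}(3)) = 1/30240 · (120.000 − 120.000) = 0.00000.
Running total after k=3: 1.00197e+06.
Correction k=4: B_{8}/8! · (f^{(7)}(13) − f^{(7)}(3)) = −1/1209600 · (0.00000 − 0.00000) = 0.00000.

S_4 ≈ 1.00197e+06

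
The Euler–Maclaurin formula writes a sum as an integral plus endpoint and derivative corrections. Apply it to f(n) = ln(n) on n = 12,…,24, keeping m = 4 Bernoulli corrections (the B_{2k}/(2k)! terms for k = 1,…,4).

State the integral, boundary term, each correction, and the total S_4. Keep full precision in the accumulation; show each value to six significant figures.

Integral: ∫_12^24 ln(x) dx = 34.4544.
½[f(12) + f(24)] = ½[2.48491 + 3.17805] = 2.83148.
Running total after boundary: 37.2859.
k=1: B_{2}/(2)! × [f^{(1)}(24) − f^{(1)}(12)] = 1/12 × (0.0416667 − 0.0833333) = -0.00347222.
After k=1: 37.2824.
k=2: B_{4}/(4)! × [f^{(3)}(24) − f^{(3)}(12)] = −1/720 × (0.000144676 − 0.00115741) = 1.40657e-06.
After k=2: 37.2824.
k=3: B_{6}/(6)! × [f^{(5)}(24) − f^{(5)}(12)] = 1/30240 × (3.01408e-06 − 9.64506e-05) = -3.08983e-09.
After k=3: 37.2824.
k=4: B_{8}/(8)! × [f^{(7)}(24) − f^{(7)}(12)] = −1/1209600 × (1.56983e-07 − 2.00939e-05) = 1.64822e-11.

S_4 ≈ 37.2824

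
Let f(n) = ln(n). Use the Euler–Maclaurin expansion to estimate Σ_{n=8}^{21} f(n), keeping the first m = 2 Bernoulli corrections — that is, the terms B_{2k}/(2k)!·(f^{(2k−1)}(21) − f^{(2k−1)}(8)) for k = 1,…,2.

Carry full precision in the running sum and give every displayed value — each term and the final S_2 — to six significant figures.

S_2 ≈ 36.8550

The integral term ∫_8^21 ln(x) dx = 34.2994.
½[f(8) + f(21)] = ½[2.07944 + 3.04452] = 2.56198.
Integral + boundary = 36.8614.
k=1: B_{2}/(2)! × [f^{(1)}(21) − f^{(1)}(8)] = 1/12 × (0.0476190 − 0.125000) = -0.00644841.
After k=1: 36.8550.
k=2: B_{4}/(4)! × [f^{(3)}(21) − f^{(3)}(8)] = −1/720 × (0.000215959 − 0.00390625) = 5.12540e-06.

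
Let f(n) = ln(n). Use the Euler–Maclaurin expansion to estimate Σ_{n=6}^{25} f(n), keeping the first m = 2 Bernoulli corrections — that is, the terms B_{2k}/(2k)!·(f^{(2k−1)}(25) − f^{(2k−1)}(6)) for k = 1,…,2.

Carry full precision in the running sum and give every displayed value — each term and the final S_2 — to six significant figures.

The integral term ∫_6^25 ln(x) dx = 50.7213.
Boundary: ½(f(6) + f(25)) = ½(1.79176 + 3.21888) = 2.50532.
So far: 53.2267.
k=1: B_{2}/(2)! × [f^{(1)}(25) − f^{(1)}(6)] = 1/12 × (0.0400000 − 0.166667) = -0.0105556.
After k=1: 53.2161.
k=2: B_{4}/(4)! × [f^{(3)}(25) − f^{(3)}(6)] = −1/720 × (0.000128000 − 0.00925926) = 1.26823e-05.

S_2 ≈ 53.2161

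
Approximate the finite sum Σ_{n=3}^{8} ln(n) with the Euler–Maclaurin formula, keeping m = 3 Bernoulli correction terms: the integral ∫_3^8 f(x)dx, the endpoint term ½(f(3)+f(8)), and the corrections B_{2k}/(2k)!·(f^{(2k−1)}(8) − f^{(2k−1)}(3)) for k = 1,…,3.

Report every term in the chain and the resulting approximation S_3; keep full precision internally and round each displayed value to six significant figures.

S_3 ≈ 9.91146

Integral: ∫_3^8 ln(x) dx = 8.33970.
½[f(3) + f(8)] = ½[1.09861 + 2.07944] = 1.58903.
So far: 9.92872.
k=1: B_{2}/(2)! × [f^{(1)}(8) − f^{(1)}(3)] = 1/12 × (0.125000 − 0.333333) = -0.0173611.
Running total after k=1: 9.91136.
k=2: B_{4}/(4)! × [f^{(3)}(8) − f^{(3)}(3)] = −1/720 × (0.00390625 − 0.0740741) = 9.74553e-05.
Running total after k=2: 9.91146.
k=3: B_{6}/(6)! × [f^{(5)}(8) − f^{(5)}(3)] = 1/30240 × (0.000732422 − 0.0987654) = -3.24183e-06.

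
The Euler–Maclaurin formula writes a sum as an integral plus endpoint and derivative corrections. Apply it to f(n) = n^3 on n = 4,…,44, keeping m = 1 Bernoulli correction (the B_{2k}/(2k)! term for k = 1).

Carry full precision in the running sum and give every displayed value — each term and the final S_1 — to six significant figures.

S_1 ≈ 980064

∫_4^44 x^3 dx evaluates to 936960.
Boundary: ½(f(4) + f(44)) = ½(64.0000 + 85184.0) = 42624.0.
Running total after boundary: 979584.
Correction k=1: B_{2}/2! · (f^{(1)}(44) − f^{(1)}(4)) = 1/12 · (5808.00 − 48.0000) = 480.000.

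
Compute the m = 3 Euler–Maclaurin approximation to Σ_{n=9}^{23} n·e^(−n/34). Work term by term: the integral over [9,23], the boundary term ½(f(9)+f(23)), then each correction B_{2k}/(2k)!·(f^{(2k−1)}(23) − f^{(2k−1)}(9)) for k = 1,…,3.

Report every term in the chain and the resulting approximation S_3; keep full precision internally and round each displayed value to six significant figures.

S_3 ≈ 145.957

The integral term ∫_9^23 x·e^(−x/34) dx = 136.690.
½[f(9) + f(23)] = ½[6.90688 + 11.6934] = 9.30014.
Running total after boundary: 145.990.
Correction k=1: B_{2}/2! · (f^{(1)}(23) − f^{(1)}(9)) = 1/12 · (0.164485 − 0.564288) = -0.0333169.
Running total after k=1: 145.957.
Correction k=2: B_{4}/4! · (f^{(3)}(23) − f^{(3)}(9)) = −1/720 · (0.00102189 − 0.00181587) = 1.10276e-06.
Running total after k=2: 145.957.
Correction k=3: B_{6}/6! · (f^{(5)}(23) − f^{(5)}(9)) = 1/30240 · (1.64488e-06 − 2.71939e-06) = -3.55325e-11.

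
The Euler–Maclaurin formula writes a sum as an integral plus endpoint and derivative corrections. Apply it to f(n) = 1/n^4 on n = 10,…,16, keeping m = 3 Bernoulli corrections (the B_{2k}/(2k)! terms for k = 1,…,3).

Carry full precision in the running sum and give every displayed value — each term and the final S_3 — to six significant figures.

The integral term ∫_10^16 1/x^4 dx = 0.000251953.
Boundary: ½(f(10) + f(16)) = ½(0.000100000 + 1.52588e-05) = 5.76294e-05.
So far: 0.000309583.
k=1: B_{2}/(2)! × [f^{(1)}(16) − f^{(1)}(10)] = 1/12 × (-3.81470e-06 − (-4.00000e-05)) = 3.01544e-06.
Running total after k=1: 0.000312598.
k=2: B_{4}/(4)! × [f^{(3)}(16) − f^{(3)}(10)] = −1/720 × (-4.47035e-07 − (-1.20000e-05)) = -1.60458e-08.
Running total after k=2: 0.000312582.
k=3: B_{6}/(6)! × [f^{(5)}(16) − f^{(5)}(10)] = 1/30240 × (-9.77889e-08 − (-6.72000e-06)) = 2.18988e-10.

S_3 ≈ 0.000312582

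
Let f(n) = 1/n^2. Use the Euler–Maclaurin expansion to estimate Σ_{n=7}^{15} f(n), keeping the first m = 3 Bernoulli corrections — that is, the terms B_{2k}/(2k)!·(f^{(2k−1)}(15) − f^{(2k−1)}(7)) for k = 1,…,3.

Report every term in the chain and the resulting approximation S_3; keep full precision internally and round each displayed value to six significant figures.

S_3 ≈ 0.0890514

∫_7^15 1/x^2 dx evaluates to 0.0761905.
Endpoint term: (f(7) + f(15))/2 = (0.0204082 + 0.00444444)/2 = 0.0124263.
Integral + boundary = 0.0886168.
k=1: B_{2}/(2)! × [f^{(1)}(15) − f^{(1)}(7)] = 1/12 × (-0.000592593 − (-0.00583090)) = 0.000436526.
Partial sum through k=1: 0.0890533.
k=2: B_{4}/(4)! × [f^{(3)}(15) − f^{(3)}(7)] = −1/720 × (-3.16049e-05 − (-0.00142798)) = -1.93940e-06.
Partial sum through k=2: 0.0890514.
k=3: B_{6}/(6)! × [f^{(5)}(15) − f^{(5)}(7)] = 1/30240 × (-4.21399e-06 − (-0.000874271)) = 2.87717e-08.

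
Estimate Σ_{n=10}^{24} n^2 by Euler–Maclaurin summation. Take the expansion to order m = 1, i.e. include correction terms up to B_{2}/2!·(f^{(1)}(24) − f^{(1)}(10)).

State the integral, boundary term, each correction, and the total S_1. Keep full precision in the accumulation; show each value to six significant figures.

Integral: ∫_10^24 x^2 dx = 4274.67.
Boundary: ½(f(10) + f(24)) = ½(100.000 + 576.000) = 338.000.
Integral + boundary = 4612.67.
Correction k=1: B_{2}/2! · (f^{(1)}(24) − f^{(1)}(10)) = 1/12 · (48.0000 − 20.0000) = 2.33333.

S_1 ≈ 4615.00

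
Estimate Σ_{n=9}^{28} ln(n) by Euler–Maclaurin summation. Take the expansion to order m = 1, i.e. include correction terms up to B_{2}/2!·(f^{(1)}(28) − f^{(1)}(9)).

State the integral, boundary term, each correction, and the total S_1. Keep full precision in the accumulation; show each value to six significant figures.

∫_9^28 ln(x) dx evaluates to 54.5267.
½[f(9) + f(28)] = ½[2.19722 + 3.33220] = 2.76471.
Integral + boundary = 57.2914.
Correction k=1: B_{2}/2! · (f^{(1)}(28) − f^{(1)}(9)) = 1/12 · (0.0357143 − 0.111111) = -0.00628307.

S_1 ≈ 57.2851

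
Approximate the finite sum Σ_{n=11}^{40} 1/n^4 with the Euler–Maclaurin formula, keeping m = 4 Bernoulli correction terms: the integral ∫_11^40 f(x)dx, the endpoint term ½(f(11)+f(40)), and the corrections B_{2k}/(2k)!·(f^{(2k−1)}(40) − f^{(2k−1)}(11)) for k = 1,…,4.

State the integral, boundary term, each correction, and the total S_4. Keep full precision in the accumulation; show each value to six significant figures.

The integral term ∫_11^40 1/x^4 dx = 0.000245230.
Boundary: ½(f(11) + f(40)) = ½(6.83013e-05 + 3.90625e-07) = 3.43460e-05.
So far: 0.000279576.
k=1: B_{2}/(2)! × [f^{(1)}(40) − f^{(1)}(11)] = 1/12 × (-3.90625e-08 − (-2.48369e-05)) = 2.06648e-06.
Partial sum through k=1: 0.000281642.
k=2: B_{4}/(4)! × [f^{(3)}(40) − f^{(3)}(11)] = −1/720 × (-7.32422e-10 − (-6.15790e-06)) = -8.55162e-09.
Partial sum through k=2: 0.000281634.
k=3: B_{6}/(6)! × [f^{(5)}(40) − f^{(5)}(11)] = 1/30240 × (-2.56348e-11 − (-2.84994e-06)) = 9.42431e-11.
Partial sum through k=3: 0.000281634.
k=4: B_{8}/(8)! × [f^{(7)}(40) − f^{(7)}(11)] = −1/1209600 × (-1.44196e-12 − (-2.11979e-06)) = -1.75247e-12.

S_4 ≈ 0.000281634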